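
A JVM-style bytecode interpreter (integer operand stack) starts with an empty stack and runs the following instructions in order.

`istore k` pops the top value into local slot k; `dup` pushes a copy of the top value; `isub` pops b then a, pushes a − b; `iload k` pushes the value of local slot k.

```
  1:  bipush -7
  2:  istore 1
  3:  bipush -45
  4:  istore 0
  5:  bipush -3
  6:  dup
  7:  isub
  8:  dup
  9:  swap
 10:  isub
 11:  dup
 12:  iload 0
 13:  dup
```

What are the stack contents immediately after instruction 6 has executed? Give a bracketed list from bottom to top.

bipush -7  -> -7
istore 1   -> (empty)
bipush -45 -> -45
istore 0   -> (empty)
bipush -3  -> -3
dup        -> -3 -3

[-3, -3]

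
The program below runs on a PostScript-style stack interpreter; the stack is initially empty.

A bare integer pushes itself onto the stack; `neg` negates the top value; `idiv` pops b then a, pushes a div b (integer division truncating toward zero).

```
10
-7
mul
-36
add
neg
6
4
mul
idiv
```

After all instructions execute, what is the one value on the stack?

10   : [10]
-7   : [10, -7]
mul  : [-70]
-36  : [-70, -36]
add  : [-106]
neg  : [106]
6    : [106, 6]
4    : [106, 6, 4]
mul  : [106, 24]
idiv : [4]

4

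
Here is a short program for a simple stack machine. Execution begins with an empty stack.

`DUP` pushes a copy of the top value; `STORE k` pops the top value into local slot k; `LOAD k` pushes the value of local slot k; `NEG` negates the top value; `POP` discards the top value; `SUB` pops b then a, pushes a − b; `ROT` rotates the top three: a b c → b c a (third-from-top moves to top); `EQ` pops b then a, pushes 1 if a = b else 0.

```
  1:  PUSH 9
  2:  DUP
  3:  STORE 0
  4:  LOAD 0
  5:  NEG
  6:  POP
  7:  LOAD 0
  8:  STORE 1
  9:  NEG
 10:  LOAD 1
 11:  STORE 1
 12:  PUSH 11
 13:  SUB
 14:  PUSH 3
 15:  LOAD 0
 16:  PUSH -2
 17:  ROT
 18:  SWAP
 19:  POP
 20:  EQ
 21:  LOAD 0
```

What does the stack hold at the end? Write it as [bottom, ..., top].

[-20, 0, 9]

PUSH 9  -> 9
DUP     -> 9 9
STORE 0 -> 9
LOAD 0  -> 9 9
NEG     -> 9 -9
POP     -> 9
LOAD 0  -> 9 9
STORE 1 -> 9
NEG     -> -9
LOAD 1  -> -9 9
STORE 1 -> -9
PUSH 11 -> -9 11
SUB     -> -20
PUSH 3  -> -20 3
LOAD 0  -> -20 3 9
PUSH -2 -> -20 3 9 -2
ROT     -> -20 9 -2 3
SWAP    -> -20 9 3 -2
POP     -> -20 9 3
EQ      -> -20 0
LOAD 0  -> -20 0 9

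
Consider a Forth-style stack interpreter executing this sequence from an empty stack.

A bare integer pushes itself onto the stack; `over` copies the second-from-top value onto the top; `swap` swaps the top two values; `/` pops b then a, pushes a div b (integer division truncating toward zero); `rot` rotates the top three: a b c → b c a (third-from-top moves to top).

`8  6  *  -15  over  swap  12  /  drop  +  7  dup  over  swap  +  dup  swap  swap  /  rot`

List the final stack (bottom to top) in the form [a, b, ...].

[7, 1, 96]

8     8
6     8 6
*     48
-15   48 -15
over  48 -15 48
swap  48 48 -15
12    48 48 -15 12
/     48 48 -1
drop  48 48
+     96
7     96 7
dup   96 7 7
over  96 7 7 7
swap  96 7 7 7
+     96 7 14
dup   96 7 14 14
swap  96 7 14 14
swap  96 7 14 14
/     96 7 1
rot   7 1 96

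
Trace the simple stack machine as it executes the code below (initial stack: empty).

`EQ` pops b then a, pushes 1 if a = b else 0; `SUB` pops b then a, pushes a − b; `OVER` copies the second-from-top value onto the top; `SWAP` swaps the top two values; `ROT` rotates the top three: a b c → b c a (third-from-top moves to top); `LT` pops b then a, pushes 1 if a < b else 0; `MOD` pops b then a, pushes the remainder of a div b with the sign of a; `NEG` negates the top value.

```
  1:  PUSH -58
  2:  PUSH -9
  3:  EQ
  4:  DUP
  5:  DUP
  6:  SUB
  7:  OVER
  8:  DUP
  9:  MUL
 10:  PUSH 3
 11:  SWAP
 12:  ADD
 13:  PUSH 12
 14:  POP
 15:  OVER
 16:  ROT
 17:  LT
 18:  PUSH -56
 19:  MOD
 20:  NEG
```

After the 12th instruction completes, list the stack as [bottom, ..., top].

[0, 0, 3]

PUSH -58 -> [-58]
PUSH -9  -> [-58, -9]
EQ       -> [0]
DUP      -> [0, 0]
DUP      -> [0, 0, 0]
SUB      -> [0, 0]
OVER     -> [0, 0, 0]
DUP      -> [0, 0, 0, 0]
MUL      -> [0, 0, 0]
PUSH 3   -> [0, 0, 0, 3]
SWAP     -> [0, 0, 3, 0]
ADD      -> [0, 0, 3]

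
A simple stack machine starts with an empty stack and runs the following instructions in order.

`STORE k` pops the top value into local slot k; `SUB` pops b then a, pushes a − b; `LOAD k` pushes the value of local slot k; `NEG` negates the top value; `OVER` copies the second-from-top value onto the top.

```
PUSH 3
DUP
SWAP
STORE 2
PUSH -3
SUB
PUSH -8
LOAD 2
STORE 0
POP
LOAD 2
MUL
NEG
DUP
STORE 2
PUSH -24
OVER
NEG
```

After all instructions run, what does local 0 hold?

3

PUSH 3   : 3
DUP      : 3 3
SWAP     : 3 3
STORE 2  : 3
PUSH -3  : 3 -3
SUB      : 6
PUSH -8  : 6 -8
LOAD 2   : 6 -8 3
STORE 0  : 6 -8
POP      : 6
LOAD 2   : 6 3
MUL      : 18
NEG      : -18
DUP      : -18 -18
STORE 2  : -18
PUSH -24 : -18 -24
OVER     : -18 -24 -18
NEG      : -18 -24 18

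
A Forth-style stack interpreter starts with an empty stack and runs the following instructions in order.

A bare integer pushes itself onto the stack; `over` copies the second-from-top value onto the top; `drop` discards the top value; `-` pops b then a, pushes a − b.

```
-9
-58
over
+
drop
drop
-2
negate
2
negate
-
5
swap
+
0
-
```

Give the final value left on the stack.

-9     → -9
-58    → -9 -58
over   → -9 -58 -9
+      → -9 -67
drop   → -9
drop   → (empty)
-2     → -2
negate → 2
2      → 2 2
negate → 2 -2
-      → 4
5      → 4 5
swap   → 5 4
+      → 9
0      → 9 0
-      → 9

9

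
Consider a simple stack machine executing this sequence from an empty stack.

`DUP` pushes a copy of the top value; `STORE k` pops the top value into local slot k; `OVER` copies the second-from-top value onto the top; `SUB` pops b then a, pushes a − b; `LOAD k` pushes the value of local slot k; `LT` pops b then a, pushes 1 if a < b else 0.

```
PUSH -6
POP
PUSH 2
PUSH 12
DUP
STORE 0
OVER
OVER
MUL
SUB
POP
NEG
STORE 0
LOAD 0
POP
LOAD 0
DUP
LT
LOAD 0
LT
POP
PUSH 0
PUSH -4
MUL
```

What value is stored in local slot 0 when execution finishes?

PUSH -6  [-6]
POP      []
PUSH 2   [2]
PUSH 12  [2, 12]
DUP      [2, 12, 12]
STORE 0  [2, 12]
OVER     [2, 12, 2]
OVER     [2, 12, 2, 12]
MUL      [2, 12, 24]
SUB      [2, -12]
POP      [2]
NEG      [-2]
STORE 0  []
LOAD 0   [-2]
POP      []
LOAD 0   [-2]
DUP      [-2, -2]
LT       [0]
LOAD 0   [0, -2]
LT       [0]
POP      []
PUSH 0   [0]
PUSH -4  [0, -4]
MUL      [0]

-2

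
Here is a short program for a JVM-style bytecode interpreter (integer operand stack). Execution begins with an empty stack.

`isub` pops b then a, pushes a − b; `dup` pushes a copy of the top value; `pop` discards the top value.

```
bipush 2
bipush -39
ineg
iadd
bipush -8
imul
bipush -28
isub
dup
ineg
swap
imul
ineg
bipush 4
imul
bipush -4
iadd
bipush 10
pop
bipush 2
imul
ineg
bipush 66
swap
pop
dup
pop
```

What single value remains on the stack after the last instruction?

66

bipush 2   : [2]
bipush -39 : [2, -39]
ineg       : [2, 39]
iadd       : [41]
bipush -8  : [41, -8]
imul       : [-328]
bipush -28 : [-328, -28]
isub       : [-300]
dup        : [-300, -300]
ineg       : [-300, 300]
swap       : [300, -300]
imul       : [-90000]
ineg       : [90000]
bipush 4   : [90000, 4]
imul       : [360000]
bipush -4  : [360000, -4]
iadd       : [359996]
bipush 10  : [359996, 10]
pop        : [359996]
bipush 2   : [359996, 2]
imul       : [719992]
ineg       : [-719992]
bipush 66  : [-719992, 66]
swap       : [66, -719992]
pop        : [66]
dup        : [66, 66]
pop        : [66]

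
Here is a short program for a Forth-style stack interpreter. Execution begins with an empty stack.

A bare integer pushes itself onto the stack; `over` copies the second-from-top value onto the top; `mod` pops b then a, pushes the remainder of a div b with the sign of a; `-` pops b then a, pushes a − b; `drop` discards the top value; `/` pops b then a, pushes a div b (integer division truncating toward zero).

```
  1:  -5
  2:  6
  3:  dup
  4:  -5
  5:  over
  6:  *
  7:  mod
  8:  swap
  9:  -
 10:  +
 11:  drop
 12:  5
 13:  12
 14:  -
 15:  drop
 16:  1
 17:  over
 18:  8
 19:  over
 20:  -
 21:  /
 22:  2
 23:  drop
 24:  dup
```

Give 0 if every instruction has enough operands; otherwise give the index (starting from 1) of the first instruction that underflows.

-5   → [-5]
6    → [-5, 6]
dup  → [-5, 6, 6]
-5   → [-5, 6, 6, -5]
over → [-5, 6, 6, -5, 6]
*    → [-5, 6, 6, -30]
mod  → [-5, 6, 6]
swap → [-5, 6, 6]
-    → [-5, 0]
+    → [-5]
drop → []
5    → [5]
12   → [5, 12]
-    → [-7]
drop → []
1    → [1]
over  — needs 2 operands, stack has 1 → underflow

17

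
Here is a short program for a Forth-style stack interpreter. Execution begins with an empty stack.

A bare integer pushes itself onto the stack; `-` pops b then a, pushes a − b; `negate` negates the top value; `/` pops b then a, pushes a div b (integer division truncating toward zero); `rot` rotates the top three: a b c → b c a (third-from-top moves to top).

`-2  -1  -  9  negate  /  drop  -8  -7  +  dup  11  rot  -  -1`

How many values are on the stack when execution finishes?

-2     → -2
-1     → -2 -1
-      → -1
9      → -1 9
negate → -1 -9
/      → 0
drop   → (empty)
-8     → -8
-7     → -8 -7
+      → -15
dup    → -15 -15
11     → -15 -15 11
rot    → -15 11 -15
-      → -15 26
-1     → -15 26 -1

3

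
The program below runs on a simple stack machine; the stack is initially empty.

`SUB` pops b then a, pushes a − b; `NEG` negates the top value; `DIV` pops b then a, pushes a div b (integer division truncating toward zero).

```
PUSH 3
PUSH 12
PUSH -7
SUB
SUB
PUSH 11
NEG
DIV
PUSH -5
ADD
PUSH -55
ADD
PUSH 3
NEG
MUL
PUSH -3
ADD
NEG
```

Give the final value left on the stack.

PUSH 3   : 3
PUSH 12  : 3 12
PUSH -7  : 3 12 -7
SUB      : 3 19
SUB      : -16
PUSH 11  : -16 11
NEG      : -16 -11
DIV      : 1
PUSH -5  : 1 -5
ADD      : -4
PUSH -55 : -4 -55
ADD      : -59
PUSH 3   : -59 3
NEG      : -59 -3
MUL      : 177
PUSH -3  : 177 -3
ADD      : 174
NEG      : -174

-174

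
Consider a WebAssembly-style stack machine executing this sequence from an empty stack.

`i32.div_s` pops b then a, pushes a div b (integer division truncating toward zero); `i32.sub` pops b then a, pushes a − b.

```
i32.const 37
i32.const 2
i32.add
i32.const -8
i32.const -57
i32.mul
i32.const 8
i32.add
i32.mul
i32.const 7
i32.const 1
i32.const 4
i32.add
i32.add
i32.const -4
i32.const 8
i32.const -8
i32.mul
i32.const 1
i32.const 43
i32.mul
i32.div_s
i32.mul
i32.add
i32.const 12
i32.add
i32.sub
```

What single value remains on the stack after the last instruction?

18068

i32.const 37  -> [37]
i32.const 2   -> [37, 2]
i32.add       -> [39]
i32.const -8  -> [39, -8]
i32.const -57 -> [39, -8, -57]
i32.mul       -> [39, 456]
i32.const 8   -> [39, 456, 8]
i32.add       -> [39, 464]
i32.mul       -> [18096]
i32.const 7   -> [18096, 7]
i32.const 1   -> [18096, 7, 1]
i32.const 4   -> [18096, 7, 1, 4]
i32.add       -> [18096, 7, 5]
i32.add       -> [18096, 12]
i32.const -4  -> [18096, 12, -4]
i32.const 8   -> [18096, 12, -4, 8]
i32.const -8  -> [18096, 12, -4, 8, -8]
i32.mul       -> [18096, 12, -4, -64]
i32.const 1   -> [18096, 12, -4, -64, 1]
i32.const 43  -> [18096, 12, -4, -64, 1, 43]
i32.mul       -> [18096, 12, -4, -64, 43]
i32.div_s     -> [18096, 12, -4, -1]
i32.mul       -> [18096, 12, 4]
i32.add       -> [18096, 16]
i32.const 12  -> [18096, 16, 12]
i32.add       -> [18096, 28]
i32.sub       -> [18068]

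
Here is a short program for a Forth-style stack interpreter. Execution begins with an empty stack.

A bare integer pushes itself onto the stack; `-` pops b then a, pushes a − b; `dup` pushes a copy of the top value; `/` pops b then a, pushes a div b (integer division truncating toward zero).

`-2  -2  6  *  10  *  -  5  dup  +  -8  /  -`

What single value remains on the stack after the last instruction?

-2  : [-2]
-2  : [-2, -2]
6   : [-2, -2, 6]
*   : [-2, -12]
10  : [-2, -12, 10]
*   : [-2, -120]
-   : [118]
5   : [118, 5]
dup : [118, 5, 5]
+   : [118, 10]
-8  : [118, 10, -8]
/   : [118, -1]
-   : [119]

119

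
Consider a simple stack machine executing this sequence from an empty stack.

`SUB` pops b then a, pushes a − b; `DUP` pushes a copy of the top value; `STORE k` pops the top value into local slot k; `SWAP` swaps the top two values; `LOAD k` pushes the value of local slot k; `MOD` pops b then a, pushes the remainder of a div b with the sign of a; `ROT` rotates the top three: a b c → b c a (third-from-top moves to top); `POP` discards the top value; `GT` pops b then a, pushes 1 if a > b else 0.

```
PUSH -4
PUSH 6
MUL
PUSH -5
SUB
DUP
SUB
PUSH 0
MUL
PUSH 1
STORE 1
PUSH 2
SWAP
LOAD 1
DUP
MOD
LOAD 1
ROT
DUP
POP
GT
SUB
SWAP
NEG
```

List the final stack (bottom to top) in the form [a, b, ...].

[-1, -2]

PUSH -4 -> -4
PUSH 6  -> -4 6
MUL     -> -24
PUSH -5 -> -24 -5
SUB     -> -19
DUP     -> -19 -19
SUB     -> 0
PUSH 0  -> 0 0
MUL     -> 0
PUSH 1  -> 0 1
STORE 1 -> 0
PUSH 2  -> 0 2
SWAP    -> 2 0
LOAD 1  -> 2 0 1
DUP     -> 2 0 1 1
MOD     -> 2 0 0
LOAD 1  -> 2 0 0 1
ROT     -> 2 0 1 0
DUP     -> 2 0 1 0 0
POP     -> 2 0 1 0
GT      -> 2 0 1
SUB     -> 2 -1
SWAP    -> -1 2
NEG     -> -1 -2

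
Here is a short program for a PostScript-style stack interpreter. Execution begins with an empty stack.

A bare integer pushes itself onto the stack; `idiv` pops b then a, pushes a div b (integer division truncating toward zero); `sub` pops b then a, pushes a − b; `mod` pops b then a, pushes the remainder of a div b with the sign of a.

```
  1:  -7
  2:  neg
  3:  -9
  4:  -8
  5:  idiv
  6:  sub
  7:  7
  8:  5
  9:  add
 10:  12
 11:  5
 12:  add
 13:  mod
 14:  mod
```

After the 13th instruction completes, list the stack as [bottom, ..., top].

[6, 12]

-7   → -7
neg  → 7
-9   → 7 -9
-8   → 7 -9 -8
idiv → 7 1
sub  → 6
7    → 6 7
5    → 6 7 5
add  → 6 12
12   → 6 12 12
5    → 6 12 12 5
add  → 6 12 17
mod  → 6 12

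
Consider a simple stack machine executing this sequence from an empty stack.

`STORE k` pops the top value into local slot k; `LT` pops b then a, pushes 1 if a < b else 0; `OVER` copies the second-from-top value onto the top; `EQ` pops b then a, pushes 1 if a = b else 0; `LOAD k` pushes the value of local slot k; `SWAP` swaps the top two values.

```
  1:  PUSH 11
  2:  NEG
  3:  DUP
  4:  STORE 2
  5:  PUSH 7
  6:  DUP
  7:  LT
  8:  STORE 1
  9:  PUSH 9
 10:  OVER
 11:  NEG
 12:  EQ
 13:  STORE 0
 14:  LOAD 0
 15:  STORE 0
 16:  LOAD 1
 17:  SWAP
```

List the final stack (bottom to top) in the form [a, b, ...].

PUSH 11 : [11]
NEG     : [-11]
DUP     : [-11, -11]
STORE 2 : [-11]
PUSH 7  : [-11, 7]
DUP     : [-11, 7, 7]
LT      : [-11, 0]
STORE 1 : [-11]
PUSH 9  : [-11, 9]
OVER    : [-11, 9, -11]
NEG     : [-11, 9, 11]
EQ      : [-11, 0]
STORE 0 : [-11]
LOAD 0  : [-11, 0]
STORE 0 : [-11]
LOAD 1  : [-11, 0]
SWAP    : [0, -11]

[0, -11]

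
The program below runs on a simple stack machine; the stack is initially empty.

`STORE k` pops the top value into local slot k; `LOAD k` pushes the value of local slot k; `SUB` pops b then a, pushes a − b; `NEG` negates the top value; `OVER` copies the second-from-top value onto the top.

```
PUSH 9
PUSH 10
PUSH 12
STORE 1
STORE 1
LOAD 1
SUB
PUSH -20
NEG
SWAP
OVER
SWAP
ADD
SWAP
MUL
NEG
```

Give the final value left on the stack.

PUSH 9   -> 9
PUSH 10  -> 9 10
PUSH 12  -> 9 10 12
STORE 1  -> 9 10
STORE 1  -> 9
LOAD 1   -> 9 10
SUB      -> -1
PUSH -20 -> -1 -20
NEG      -> -1 20
SWAP     -> 20 -1
OVER     -> 20 -1 20
SWAP     -> 20 20 -1
ADD      -> 20 19
SWAP     -> 19 20
MUL      -> 380
NEG      -> -380

-380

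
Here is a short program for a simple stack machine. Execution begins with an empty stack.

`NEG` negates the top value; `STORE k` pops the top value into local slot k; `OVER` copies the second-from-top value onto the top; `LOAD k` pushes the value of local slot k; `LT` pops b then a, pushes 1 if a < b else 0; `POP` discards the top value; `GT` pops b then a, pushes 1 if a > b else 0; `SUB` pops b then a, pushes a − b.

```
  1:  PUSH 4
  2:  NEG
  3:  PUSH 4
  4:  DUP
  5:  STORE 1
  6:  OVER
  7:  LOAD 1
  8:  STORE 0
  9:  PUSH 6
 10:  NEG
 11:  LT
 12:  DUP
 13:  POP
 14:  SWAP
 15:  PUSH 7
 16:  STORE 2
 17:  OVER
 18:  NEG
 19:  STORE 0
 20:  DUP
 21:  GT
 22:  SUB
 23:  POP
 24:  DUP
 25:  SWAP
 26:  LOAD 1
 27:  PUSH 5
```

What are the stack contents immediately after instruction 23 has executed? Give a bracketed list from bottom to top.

PUSH 4   4
NEG      -4
PUSH 4   -4 4
DUP      -4 4 4
STORE 1  -4 4
OVER     -4 4 -4
LOAD 1   -4 4 -4 4
STORE 0  -4 4 -4
PUSH 6   -4 4 -4 6
NEG      -4 4 -4 -6
LT       -4 4 0
DUP      -4 4 0 0
POP      -4 4 0
SWAP     -4 0 4
PUSH 7   -4 0 4 7
STORE 2  -4 0 4
OVER     -4 0 4 0
NEG      -4 0 4 0
STORE 0  -4 0 4
DUP      -4 0 4 4
GT       -4 0 0
SUB      -4 0
POP      -4

[-4]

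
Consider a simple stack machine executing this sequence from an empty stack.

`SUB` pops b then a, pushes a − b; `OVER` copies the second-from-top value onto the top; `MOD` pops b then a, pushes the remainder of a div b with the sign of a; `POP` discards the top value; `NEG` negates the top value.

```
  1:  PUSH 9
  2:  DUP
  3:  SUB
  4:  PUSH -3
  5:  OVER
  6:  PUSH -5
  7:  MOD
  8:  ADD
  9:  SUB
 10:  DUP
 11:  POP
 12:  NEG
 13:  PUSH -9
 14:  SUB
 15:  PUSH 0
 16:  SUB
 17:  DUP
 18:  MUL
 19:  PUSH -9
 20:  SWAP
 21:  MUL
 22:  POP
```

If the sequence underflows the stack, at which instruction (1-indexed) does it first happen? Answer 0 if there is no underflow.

PUSH 9  -> [9]
DUP     -> [9, 9]
SUB     -> [0]
PUSH -3 -> [0, -3]
OVER    -> [0, -3, 0]
PUSH -5 -> [0, -3, 0, -5]
MOD     -> [0, -3, 0]
ADD     -> [0, -3]
SUB     -> [3]
DUP     -> [3, 3]
POP     -> [3]
NEG     -> [-3]
PUSH -9 -> [-3, -9]
SUB     -> [6]
PUSH 0  -> [6, 0]
SUB     -> [6]
DUP     -> [6, 6]
MUL     -> [36]
PUSH -9 -> [36, -9]
SWAP    -> [-9, 36]
MUL     -> [-324]
POP     -> []

0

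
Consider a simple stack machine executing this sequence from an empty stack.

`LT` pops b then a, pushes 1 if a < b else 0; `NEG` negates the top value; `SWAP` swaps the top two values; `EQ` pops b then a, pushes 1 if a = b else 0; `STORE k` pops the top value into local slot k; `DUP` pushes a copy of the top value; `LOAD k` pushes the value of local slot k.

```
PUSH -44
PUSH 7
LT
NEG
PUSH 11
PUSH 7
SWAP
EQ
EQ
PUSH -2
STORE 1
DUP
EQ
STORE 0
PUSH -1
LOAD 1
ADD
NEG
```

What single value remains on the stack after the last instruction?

PUSH -44 : [-44]
PUSH 7   : [-44, 7]
LT       : [1]
NEG      : [-1]
PUSH 11  : [-1, 11]
PUSH 7   : [-1, 11, 7]
SWAP     : [-1, 7, 11]
EQ       : [-1, 0]
EQ       : [0]
PUSH -2  : [0, -2]
STORE 1  : [0]
DUP      : [0, 0]
EQ       : [1]
STORE 0  : []
PUSH -1  : [-1]
LOAD 1   : [-1, -2]
ADD      : [-3]
NEG      : [3]

3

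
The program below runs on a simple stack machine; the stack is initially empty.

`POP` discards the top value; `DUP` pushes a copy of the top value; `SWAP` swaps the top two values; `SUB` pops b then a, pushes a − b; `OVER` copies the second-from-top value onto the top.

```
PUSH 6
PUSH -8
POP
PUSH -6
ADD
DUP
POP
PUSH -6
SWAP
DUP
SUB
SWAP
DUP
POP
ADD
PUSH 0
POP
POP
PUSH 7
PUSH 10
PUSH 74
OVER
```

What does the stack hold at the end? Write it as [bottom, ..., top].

[7, 10, 74, 10]

PUSH 6  -> [6]
PUSH -8 -> [6, -8]
POP     -> [6]
PUSH -6 -> [6, -6]
ADD     -> [0]
DUP     -> [0, 0]
POP     -> [0]
PUSH -6 -> [0, -6]
SWAP    -> [-6, 0]
DUP     -> [-6, 0, 0]
SUB     -> [-6, 0]
SWAP    -> [0, -6]
DUP     -> [0, -6, -6]
POP     -> [0, -6]
ADD     -> [-6]
PUSH 0  -> [-6, 0]
POP     -> [-6]
POP     -> []
PUSH 7  -> [7]
PUSH 10 -> [7, 10]
PUSH 74 -> [7, 10, 74]
OVER    -> [7, 10, 74, 10]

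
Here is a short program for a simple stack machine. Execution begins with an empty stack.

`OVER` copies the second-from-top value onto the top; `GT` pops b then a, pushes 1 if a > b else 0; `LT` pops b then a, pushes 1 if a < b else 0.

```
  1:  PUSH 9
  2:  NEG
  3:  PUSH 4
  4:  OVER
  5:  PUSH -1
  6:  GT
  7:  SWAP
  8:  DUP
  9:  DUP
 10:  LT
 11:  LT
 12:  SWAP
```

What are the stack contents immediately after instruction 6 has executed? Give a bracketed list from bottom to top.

PUSH 9  : [9]
NEG     : [-9]
PUSH 4  : [-9, 4]
OVER    : [-9, 4, -9]
PUSH -1 : [-9, 4, -9, -1]
GT      : [-9, 4, 0]

[-9, 4, 0]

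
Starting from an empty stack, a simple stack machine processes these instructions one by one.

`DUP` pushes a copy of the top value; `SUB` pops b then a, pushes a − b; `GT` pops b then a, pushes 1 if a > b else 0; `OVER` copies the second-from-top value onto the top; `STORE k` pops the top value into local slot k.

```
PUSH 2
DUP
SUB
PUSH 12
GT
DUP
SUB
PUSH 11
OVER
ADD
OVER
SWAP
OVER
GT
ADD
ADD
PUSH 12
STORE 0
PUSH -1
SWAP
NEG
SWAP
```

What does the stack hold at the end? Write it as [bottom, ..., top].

[-1, -1]

PUSH 2  -> 2
DUP     -> 2 2
SUB     -> 0
PUSH 12 -> 0 12
GT      -> 0
DUP     -> 0 0
SUB     -> 0
PUSH 11 -> 0 11
OVER    -> 0 11 0
ADD     -> 0 11
OVER    -> 0 11 0
SWAP    -> 0 0 11
OVER    -> 0 0 11 0
GT      -> 0 0 1
ADD     -> 0 1
ADD     -> 1
PUSH 12 -> 1 12
STORE 0 -> 1
PUSH -1 -> 1 -1
SWAP    -> -1 1
NEG     -> -1 -1
SWAP    -> -1 -1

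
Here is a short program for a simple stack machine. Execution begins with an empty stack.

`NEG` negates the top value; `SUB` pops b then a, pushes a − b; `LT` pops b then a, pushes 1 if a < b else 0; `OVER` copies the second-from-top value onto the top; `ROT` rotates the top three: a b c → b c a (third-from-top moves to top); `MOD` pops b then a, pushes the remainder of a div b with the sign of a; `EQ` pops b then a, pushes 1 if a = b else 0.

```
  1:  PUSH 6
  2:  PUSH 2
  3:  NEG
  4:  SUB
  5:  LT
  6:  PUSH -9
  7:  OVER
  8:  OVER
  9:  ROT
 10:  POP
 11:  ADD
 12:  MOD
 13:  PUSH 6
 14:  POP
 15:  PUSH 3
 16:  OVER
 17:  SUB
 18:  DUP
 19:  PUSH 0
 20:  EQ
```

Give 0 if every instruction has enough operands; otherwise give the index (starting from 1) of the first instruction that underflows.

5

PUSH 6 : 6
PUSH 2 : 6 2
NEG    : 6 -2
SUB    : 8
LT  — needs 2 operands, stack has 1 → underflow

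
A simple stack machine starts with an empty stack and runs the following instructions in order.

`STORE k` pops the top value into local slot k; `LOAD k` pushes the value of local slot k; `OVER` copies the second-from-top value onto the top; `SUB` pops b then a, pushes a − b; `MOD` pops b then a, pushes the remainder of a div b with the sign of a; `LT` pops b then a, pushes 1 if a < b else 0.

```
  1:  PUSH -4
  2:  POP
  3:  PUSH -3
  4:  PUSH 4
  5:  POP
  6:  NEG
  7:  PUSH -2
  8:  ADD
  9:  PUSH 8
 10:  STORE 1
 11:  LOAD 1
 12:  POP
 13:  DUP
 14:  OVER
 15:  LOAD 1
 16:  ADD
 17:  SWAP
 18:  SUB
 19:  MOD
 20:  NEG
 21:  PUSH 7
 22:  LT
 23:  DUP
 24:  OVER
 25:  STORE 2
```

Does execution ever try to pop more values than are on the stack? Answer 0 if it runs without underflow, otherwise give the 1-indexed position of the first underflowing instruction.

0

PUSH -4 → -4
POP     → (empty)
PUSH -3 → -3
PUSH 4  → -3 4
POP     → -3
NEG     → 3
PUSH -2 → 3 -2
ADD     → 1
PUSH 8  → 1 8
STORE 1 → 1
LOAD 1  → 1 8
POP     → 1
DUP     → 1 1
OVER    → 1 1 1
LOAD 1  → 1 1 1 8
ADD     → 1 1 9
SWAP    → 1 9 1
SUB     → 1 8
MOD     → 1
NEG     → -1
PUSH 7  → -1 7
LT      → 1
DUP     → 1 1
OVER    → 1 1 1
STORE 2 → 1 1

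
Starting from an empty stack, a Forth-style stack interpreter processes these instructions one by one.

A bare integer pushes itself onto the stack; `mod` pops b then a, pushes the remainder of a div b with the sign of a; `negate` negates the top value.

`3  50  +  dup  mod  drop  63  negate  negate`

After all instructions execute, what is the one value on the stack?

63

3      -> [3]
50     -> [3, 50]
+      -> [53]
dup    -> [53, 53]
mod    -> [0]
drop   -> []
63     -> [63]
negate -> [-63]
negate -> [63]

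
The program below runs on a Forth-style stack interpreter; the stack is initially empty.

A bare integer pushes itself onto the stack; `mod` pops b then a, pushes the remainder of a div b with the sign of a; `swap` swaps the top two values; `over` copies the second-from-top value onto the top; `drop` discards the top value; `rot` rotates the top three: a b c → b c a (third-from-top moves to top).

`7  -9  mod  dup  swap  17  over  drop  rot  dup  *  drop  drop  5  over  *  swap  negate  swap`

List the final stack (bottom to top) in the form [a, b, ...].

[-7, 35]

7      : [7]
-9     : [7, -9]
mod    : [7]
dup    : [7, 7]
swap   : [7, 7]
17     : [7, 7, 17]
over   : [7, 7, 17, 7]
drop   : [7, 7, 17]
rot    : [7, 17, 7]
dup    : [7, 17, 7, 7]
*      : [7, 17, 49]
drop   : [7, 17]
drop   : [7]
5      : [7, 5]
over   : [7, 5, 7]
*      : [7, 35]
swap   : [35, 7]
negate : [35, -7]
swap   : [-7, 35]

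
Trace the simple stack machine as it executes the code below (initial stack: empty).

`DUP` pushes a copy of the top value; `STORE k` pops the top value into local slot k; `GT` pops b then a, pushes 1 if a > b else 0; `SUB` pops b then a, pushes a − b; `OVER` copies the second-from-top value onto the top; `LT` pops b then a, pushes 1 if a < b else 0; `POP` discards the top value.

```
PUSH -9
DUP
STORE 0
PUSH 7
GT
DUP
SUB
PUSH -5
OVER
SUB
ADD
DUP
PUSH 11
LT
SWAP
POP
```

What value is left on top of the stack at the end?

PUSH -9 → -9
DUP     → -9 -9
STORE 0 → -9
PUSH 7  → -9 7
GT      → 0
DUP     → 0 0
SUB     → 0
PUSH -5 → 0 -5
OVER    → 0 -5 0
SUB     → 0 -5
ADD     → -5
DUP     → -5 -5
PUSH 11 → -5 -5 11
LT      → -5 1
SWAP    → 1 -5
POP     → 1

1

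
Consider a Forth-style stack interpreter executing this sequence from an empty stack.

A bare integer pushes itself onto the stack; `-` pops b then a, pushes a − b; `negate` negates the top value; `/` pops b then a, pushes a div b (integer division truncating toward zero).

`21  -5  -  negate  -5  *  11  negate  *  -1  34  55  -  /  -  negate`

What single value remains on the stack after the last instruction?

1430

21     -> [21]
-5     -> [21, -5]
-      -> [26]
negate -> [-26]
-5     -> [-26, -5]
*      -> [130]
11     -> [130, 11]
negate -> [130, -11]
*      -> [-1430]
-1     -> [-1430, -1]
34     -> [-1430, -1, 34]
55     -> [-1430, -1, 34, 55]
-      -> [-1430, -1, -21]
/      -> [-1430, 0]
-      -> [-1430]
negate -> [1430]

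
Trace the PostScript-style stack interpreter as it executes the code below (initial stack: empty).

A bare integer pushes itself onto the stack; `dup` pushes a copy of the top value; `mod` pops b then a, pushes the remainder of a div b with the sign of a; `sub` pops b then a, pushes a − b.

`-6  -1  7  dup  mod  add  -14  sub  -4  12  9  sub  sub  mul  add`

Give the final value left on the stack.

-6  : -6
-1  : -6 -1
7   : -6 -1 7
dup : -6 -1 7 7
mod : -6 -1 0
add : -6 -1
-14 : -6 -1 -14
sub : -6 13
-4  : -6 13 -4
12  : -6 13 -4 12
9   : -6 13 -4 12 9
sub : -6 13 -4 3
sub : -6 13 -7
mul : -6 -91
add : -97

-97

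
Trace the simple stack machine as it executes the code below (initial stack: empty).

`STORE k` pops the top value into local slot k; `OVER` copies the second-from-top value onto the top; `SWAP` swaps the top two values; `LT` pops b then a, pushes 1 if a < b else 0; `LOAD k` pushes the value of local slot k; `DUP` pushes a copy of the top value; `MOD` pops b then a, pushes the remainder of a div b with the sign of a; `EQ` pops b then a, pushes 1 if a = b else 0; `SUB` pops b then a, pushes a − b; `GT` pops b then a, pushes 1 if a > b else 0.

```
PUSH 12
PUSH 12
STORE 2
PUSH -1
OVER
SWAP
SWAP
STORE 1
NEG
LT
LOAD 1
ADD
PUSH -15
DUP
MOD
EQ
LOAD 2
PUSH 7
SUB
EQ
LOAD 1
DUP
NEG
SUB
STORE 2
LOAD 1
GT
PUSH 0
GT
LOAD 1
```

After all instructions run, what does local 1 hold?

12

PUSH 12  → 12
PUSH 12  → 12 12
STORE 2  → 12
PUSH -1  → 12 -1
OVER     → 12 -1 12
SWAP     → 12 12 -1
SWAP     → 12 -1 12
STORE 1  → 12 -1
NEG      → 12 1
LT       → 0
LOAD 1   → 0 12
ADD      → 12
PUSH -15 → 12 -15
DUP      → 12 -15 -15
MOD      → 12 0
EQ       → 0
LOAD 2   → 0 12
PUSH 7   → 0 12 7
SUB      → 0 5
EQ       → 0
LOAD 1   → 0 12
DUP      → 0 12 12
NEG      → 0 12 -12
SUB      → 0 24
STORE 2  → 0
LOAD 1   → 0 12
GT       → 0
PUSH 0   → 0 0
GT       → 0
LOAD 1   → 0 12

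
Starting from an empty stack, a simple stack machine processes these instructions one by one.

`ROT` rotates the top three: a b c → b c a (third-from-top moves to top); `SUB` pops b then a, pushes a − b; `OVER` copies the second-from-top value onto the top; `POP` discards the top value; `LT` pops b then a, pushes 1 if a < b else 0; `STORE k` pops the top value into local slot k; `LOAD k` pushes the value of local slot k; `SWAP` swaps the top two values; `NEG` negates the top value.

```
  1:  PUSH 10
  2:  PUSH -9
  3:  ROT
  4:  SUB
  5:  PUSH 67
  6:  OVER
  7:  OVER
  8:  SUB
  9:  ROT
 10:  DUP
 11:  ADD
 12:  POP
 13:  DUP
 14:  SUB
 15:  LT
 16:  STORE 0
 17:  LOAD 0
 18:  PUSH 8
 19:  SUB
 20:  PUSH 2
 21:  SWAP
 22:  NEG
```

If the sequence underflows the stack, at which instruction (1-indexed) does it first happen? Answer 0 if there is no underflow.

3

PUSH 10 → [10]
PUSH -9 → [10, -9]
ROT  — needs 3 operands, stack has 2 → underflow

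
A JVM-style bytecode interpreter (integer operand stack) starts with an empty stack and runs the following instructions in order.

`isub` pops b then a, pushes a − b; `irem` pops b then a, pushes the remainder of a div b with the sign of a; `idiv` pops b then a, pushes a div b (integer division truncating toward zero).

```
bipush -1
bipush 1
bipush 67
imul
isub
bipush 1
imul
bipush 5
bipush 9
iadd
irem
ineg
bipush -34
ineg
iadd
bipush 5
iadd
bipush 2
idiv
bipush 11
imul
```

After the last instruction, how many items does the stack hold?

bipush -1  → -1
bipush 1   → -1 1
bipush 67  → -1 1 67
imul       → -1 67
isub       → -68
bipush 1   → -68 1
imul       → -68
bipush 5   → -68 5
bipush 9   → -68 5 9
iadd       → -68 14
irem       → -12
ineg       → 12
bipush -34 → 12 -34
ineg       → 12 34
iadd       → 46
bipush 5   → 46 5
iadd       → 51
bipush 2   → 51 2
idiv       → 25
bipush 11  → 25 11
imul       → 275

1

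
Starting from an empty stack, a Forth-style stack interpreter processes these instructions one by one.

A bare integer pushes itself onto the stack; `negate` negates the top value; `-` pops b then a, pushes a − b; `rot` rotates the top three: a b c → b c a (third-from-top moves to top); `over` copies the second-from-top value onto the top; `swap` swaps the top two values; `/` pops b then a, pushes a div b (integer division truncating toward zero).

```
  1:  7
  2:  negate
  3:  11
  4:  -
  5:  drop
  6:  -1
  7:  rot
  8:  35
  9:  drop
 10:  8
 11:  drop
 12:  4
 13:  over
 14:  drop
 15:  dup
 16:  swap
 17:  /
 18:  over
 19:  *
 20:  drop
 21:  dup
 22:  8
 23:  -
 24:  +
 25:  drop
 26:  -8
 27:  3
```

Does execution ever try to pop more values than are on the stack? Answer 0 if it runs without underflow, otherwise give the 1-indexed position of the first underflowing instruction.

7

7       [7]
negate  [-7]
11      [-7, 11]
-       [-18]
drop    []
-1      [-1]
rot  — needs 3 operands, stack has 1 → underflow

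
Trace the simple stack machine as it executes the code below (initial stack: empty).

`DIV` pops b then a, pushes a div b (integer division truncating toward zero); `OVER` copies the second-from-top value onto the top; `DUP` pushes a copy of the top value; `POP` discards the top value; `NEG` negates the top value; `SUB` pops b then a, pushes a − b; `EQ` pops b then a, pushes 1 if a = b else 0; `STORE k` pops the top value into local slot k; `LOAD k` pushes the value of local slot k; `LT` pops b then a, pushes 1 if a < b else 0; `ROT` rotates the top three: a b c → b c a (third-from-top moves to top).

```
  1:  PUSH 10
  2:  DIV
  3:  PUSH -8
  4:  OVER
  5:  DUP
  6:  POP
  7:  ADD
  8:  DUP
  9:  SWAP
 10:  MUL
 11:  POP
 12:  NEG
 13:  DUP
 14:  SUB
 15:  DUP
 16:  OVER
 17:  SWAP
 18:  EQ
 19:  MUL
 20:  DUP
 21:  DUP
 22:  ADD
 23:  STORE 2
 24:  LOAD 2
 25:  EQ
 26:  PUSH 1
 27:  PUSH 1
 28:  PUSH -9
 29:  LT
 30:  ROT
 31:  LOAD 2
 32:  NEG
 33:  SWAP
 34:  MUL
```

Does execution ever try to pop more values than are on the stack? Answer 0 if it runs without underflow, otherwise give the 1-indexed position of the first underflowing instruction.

2

PUSH 10 -> 10
DIV  — needs 2 operands, stack has 1 → underflow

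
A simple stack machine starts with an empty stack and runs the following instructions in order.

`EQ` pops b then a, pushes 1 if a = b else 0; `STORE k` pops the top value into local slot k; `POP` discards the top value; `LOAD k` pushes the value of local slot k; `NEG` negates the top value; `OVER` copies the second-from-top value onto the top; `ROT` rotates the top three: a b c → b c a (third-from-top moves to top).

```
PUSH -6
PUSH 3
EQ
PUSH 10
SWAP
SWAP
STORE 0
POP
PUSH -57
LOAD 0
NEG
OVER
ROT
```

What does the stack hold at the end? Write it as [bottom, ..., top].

PUSH -6  -> [-6]
PUSH 3   -> [-6, 3]
EQ       -> [0]
PUSH 10  -> [0, 10]
SWAP     -> [10, 0]
SWAP     -> [0, 10]
STORE 0  -> [0]
POP      -> []
PUSH -57 -> [-57]
LOAD 0   -> [-57, 10]
NEG      -> [-57, -10]
OVER     -> [-57, -10, -57]
ROT      -> [-10, -57, -57]

[-10, -57, -57]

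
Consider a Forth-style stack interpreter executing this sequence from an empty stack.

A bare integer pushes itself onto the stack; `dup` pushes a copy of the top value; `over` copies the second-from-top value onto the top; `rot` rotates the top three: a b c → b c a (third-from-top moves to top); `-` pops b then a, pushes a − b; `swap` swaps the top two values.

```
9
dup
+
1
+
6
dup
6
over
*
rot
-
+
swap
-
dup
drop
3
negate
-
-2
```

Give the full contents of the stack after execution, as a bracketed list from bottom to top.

9       [9]
dup     [9, 9]
+       [18]
1       [18, 1]
+       [19]
6       [19, 6]
dup     [19, 6, 6]
6       [19, 6, 6, 6]
over    [19, 6, 6, 6, 6]
*       [19, 6, 6, 36]
rot     [19, 6, 36, 6]
-       [19, 6, 30]
+       [19, 36]
swap    [36, 19]
-       [17]
dup     [17, 17]
drop    [17]
3       [17, 3]
negate  [17, -3]
-       [20]
-2      [20, -2]

[20, -2]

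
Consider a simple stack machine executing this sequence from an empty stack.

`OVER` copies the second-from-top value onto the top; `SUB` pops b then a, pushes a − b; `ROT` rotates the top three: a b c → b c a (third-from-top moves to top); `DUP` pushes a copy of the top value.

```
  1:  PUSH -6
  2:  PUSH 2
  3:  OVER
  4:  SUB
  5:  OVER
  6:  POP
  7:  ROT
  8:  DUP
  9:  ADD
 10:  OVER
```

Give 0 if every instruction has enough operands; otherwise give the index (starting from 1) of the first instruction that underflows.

7

PUSH -6 : -6
PUSH 2  : -6 2
OVER    : -6 2 -6
SUB     : -6 8
OVER    : -6 8 -6
POP     : -6 8
ROT  — needs 3 operands, stack has 2 → underflow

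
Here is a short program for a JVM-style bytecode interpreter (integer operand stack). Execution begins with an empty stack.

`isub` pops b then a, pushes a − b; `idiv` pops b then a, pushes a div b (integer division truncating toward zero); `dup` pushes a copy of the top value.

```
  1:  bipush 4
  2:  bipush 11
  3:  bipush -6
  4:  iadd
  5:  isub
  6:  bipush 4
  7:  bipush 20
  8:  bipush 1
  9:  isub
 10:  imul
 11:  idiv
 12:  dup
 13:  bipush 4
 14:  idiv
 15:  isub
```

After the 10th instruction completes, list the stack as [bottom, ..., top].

[-1, 76]

bipush 4   4
bipush 11  4 11
bipush -6  4 11 -6
iadd       4 5
isub       -1
bipush 4   -1 4
bipush 20  -1 4 20
bipush 1   -1 4 20 1
isub       -1 4 19
imul       -1 76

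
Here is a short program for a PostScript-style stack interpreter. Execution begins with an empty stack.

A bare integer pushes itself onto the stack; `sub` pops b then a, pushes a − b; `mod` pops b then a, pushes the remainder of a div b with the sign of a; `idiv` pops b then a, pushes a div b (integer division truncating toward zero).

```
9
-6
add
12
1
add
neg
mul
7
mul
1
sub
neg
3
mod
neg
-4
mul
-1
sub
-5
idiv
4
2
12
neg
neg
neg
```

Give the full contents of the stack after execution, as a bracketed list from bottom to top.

9    : 9
-6   : 9 -6
add  : 3
12   : 3 12
1    : 3 12 1
add  : 3 13
neg  : 3 -13
mul  : -39
7    : -39 7
mul  : -273
1    : -273 1
sub  : -274
neg  : 274
3    : 274 3
mod  : 1
neg  : -1
-4   : -1 -4
mul  : 4
-1   : 4 -1
sub  : 5
-5   : 5 -5
idiv : -1
4    : -1 4
2    : -1 4 2
12   : -1 4 2 12
neg  : -1 4 2 -12
neg  : -1 4 2 12
neg  : -1 4 2 -12

[-1, 4, 2, -12]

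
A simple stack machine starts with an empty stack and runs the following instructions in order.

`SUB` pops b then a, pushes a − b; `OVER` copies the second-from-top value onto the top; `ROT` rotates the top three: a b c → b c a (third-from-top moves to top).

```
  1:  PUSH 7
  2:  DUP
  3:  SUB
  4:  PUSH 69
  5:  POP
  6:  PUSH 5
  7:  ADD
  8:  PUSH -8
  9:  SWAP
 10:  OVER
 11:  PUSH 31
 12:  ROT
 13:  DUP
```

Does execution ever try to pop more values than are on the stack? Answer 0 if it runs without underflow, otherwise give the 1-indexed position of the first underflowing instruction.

0

PUSH 7   [7]
DUP      [7, 7]
SUB      [0]
PUSH 69  [0, 69]
POP      [0]
PUSH 5   [0, 5]
ADD      [5]
PUSH -8  [5, -8]
SWAP     [-8, 5]
OVER     [-8, 5, -8]
PUSH 31  [-8, 5, -8, 31]
ROT      [-8, -8, 31, 5]
DUP      [-8, -8, 31, 5, 5]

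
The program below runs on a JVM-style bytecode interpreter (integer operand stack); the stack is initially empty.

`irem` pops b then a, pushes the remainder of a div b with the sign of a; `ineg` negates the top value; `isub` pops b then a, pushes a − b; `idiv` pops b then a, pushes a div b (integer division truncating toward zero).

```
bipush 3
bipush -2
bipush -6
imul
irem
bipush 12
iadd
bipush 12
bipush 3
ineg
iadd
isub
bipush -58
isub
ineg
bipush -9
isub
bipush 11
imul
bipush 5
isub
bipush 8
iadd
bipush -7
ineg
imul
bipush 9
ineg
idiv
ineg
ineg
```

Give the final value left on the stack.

468

bipush 3    [3]
bipush -2   [3, -2]
bipush -6   [3, -2, -6]
imul        [3, 12]
irem        [3]
bipush 12   [3, 12]
iadd        [15]
bipush 12   [15, 12]
bipush 3    [15, 12, 3]
ineg        [15, 12, -3]
iadd        [15, 9]
isub        [6]
bipush -58  [6, -58]
isub        [64]
ineg        [-64]
bipush -9   [-64, -9]
isub        [-55]
bipush 11   [-55, 11]
imul        [-605]
bipush 5    [-605, 5]
isub        [-610]
bipush 8    [-610, 8]
iadd        [-602]
bipush -7   [-602, -7]
ineg        [-602, 7]
imul        [-4214]
bipush 9    [-4214, 9]
ineg        [-4214, -9]
idiv        [468]
ineg        [-468]
ineg        [468]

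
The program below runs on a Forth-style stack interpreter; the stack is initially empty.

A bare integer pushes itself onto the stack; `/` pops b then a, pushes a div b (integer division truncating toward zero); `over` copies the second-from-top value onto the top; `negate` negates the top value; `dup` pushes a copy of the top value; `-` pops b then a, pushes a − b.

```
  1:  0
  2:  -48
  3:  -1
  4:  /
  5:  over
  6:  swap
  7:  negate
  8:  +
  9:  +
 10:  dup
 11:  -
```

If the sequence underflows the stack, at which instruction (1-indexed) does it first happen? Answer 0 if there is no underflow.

0

0      -> 0
-48    -> 0 -48
-1     -> 0 -48 -1
/      -> 0 48
over   -> 0 48 0
swap   -> 0 0 48
negate -> 0 0 -48
+      -> 0 -48
+      -> -48
dup    -> -48 -48
-      -> 0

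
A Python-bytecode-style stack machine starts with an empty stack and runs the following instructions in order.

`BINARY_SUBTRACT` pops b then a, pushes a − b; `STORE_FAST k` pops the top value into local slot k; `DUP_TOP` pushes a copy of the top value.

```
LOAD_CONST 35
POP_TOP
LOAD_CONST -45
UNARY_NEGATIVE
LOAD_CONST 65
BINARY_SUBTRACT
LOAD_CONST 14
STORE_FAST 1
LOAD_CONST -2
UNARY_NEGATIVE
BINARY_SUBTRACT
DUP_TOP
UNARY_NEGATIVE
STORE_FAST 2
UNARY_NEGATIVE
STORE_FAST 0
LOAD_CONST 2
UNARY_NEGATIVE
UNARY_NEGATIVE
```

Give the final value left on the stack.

LOAD_CONST 35   → 35
POP_TOP         → (empty)
LOAD_CONST -45  → -45
UNARY_NEGATIVE  → 45
LOAD_CONST 65   → 45 65
BINARY_SUBTRACT → -20
LOAD_CONST 14   → -20 14
STORE_FAST 1    → -20
LOAD_CONST -2   → -20 -2
UNARY_NEGATIVE  → -20 2
BINARY_SUBTRACT → -22
DUP_TOP         → -22 -22
UNARY_NEGATIVE  → -22 22
STORE_FAST 2    → -22
UNARY_NEGATIVE  → 22
STORE_FAST 0    → (empty)
LOAD_CONST 2    → 2
UNARY_NEGATIVE  → -2
UNARY_NEGATIVE  → 2

2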